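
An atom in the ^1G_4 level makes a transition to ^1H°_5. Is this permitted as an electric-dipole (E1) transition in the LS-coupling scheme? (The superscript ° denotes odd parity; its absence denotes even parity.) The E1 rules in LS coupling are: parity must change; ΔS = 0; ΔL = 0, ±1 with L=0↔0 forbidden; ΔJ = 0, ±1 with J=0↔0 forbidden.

Reading off the term symbols: S 0→0, L 4→5, J 4→5, parity even→odd.
Parity must change: even → odd — ok.
ΔS = 0: S: 0 → 0 — ok.
ΔL = 0, ±1 (not L=0↔0): L: 4 → 5, ΔL = +1 — ok.
ΔJ = 0, ±1 (not J=0↔0): J: 4 → 5, ΔJ = +1 — ok.
All four E1 rules are satisfied.

allowed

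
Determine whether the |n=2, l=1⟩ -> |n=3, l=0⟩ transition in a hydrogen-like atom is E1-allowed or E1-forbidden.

allowed

l: 1 → 0 (Δl = -1). Δl = ±1 passes.
All E1 selection rules are satisfied.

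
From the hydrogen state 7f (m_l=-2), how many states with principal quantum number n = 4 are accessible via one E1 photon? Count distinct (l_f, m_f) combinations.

E1 requires Δl = ±1, so l_f ∈ {2, 4}; with 0 ≤ l_f ≤ n_f−1 = 3, the allowed l_f values are {2}.
For l_f = 2: m_f ∈ {m_i−1, m_i, m_i+1} ∩ [−2, 2] = {-2, -1} → 2 states.
Total: 2.

2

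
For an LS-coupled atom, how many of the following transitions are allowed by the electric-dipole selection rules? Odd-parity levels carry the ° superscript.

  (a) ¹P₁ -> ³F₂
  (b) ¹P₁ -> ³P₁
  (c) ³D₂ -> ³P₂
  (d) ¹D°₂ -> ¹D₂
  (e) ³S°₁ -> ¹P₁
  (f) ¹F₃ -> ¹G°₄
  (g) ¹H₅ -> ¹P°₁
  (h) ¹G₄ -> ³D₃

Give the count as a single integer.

2

(a) forbidden (parity, ΔS, ΔL fail)
(b) forbidden (parity, ΔS fail)
(c) forbidden (parity fails)
(d) allowed
(e) forbidden (ΔS fails)
(f) allowed
(g) forbidden (ΔL, ΔJ fail)
(h) forbidden (parity, ΔS, ΔL fail)
Total allowed: 2 of 8.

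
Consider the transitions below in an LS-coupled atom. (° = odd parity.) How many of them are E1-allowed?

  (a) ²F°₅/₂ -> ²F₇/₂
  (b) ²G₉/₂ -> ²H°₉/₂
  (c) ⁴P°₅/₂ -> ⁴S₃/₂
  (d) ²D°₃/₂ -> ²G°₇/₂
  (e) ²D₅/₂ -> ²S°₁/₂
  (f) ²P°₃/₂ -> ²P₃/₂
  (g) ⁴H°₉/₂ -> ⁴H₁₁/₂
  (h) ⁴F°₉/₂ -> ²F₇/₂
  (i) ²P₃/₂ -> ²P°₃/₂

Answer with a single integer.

(a) allowed
(b) allowed
(c) allowed
(d) forbidden (parity, ΔL, ΔJ fail)
(e) forbidden (ΔL, ΔJ fail)
(f) allowed
(g) allowed
(h) forbidden (ΔS fails)
(i) allowed
Total allowed: 6 of 9.

6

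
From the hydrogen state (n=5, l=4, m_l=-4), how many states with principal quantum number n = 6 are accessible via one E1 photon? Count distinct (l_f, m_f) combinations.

4

E1 requires Δl = ±1, so l_f ∈ {3, 5}; with 0 ≤ l_f ≤ n_f−1 = 5, the allowed l_f values are {3, 5}.
For l_f = 3: m_f ∈ {m_i−1, m_i, m_i+1} ∩ [−3, 3] = {-3} → 1 state.
For l_f = 5: m_f ∈ {m_i−1, m_i, m_i+1} ∩ [−5, 5] = {-5, -4, -3} → 3 states.
Total: 4.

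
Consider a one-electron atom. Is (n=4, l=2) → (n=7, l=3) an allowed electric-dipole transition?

allowed

l: 2 → 3 (Δl = +1). Δl = ±1 satisfied.
All E1 selection rules are satisfied.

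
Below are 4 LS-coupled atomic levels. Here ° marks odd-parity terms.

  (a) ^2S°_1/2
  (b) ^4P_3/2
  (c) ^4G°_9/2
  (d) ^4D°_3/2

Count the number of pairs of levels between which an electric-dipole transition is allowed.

1

(a)–(b): forbidden (ΔS).
(a)–(c): forbidden (parity, ΔS, ΔL, ΔJ).
(a)–(d): forbidden (parity, ΔS, ΔL).
(b)–(c): forbidden (ΔL, ΔJ).
(b)–(d): allowed.
(c)–(d): forbidden (parity, ΔL, ΔJ).
Allowed pairs: 1 of 6.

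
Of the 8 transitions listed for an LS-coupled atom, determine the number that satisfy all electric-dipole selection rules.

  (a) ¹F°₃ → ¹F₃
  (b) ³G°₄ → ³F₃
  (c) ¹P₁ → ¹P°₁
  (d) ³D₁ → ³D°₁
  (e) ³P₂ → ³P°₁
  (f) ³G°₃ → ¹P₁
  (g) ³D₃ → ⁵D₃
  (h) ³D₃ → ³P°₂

6

(a) allowed
(b) allowed
(c) allowed
(d) allowed
(e) allowed
(f) forbidden (ΔS, ΔL, ΔJ fail)
(g) forbidden (parity, ΔS fail)
(h) allowed
Total allowed: 6 of 8.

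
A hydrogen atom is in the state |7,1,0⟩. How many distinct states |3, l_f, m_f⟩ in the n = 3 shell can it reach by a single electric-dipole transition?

4

E1 requires Δl = ±1, so l_f ∈ {0, 2}; with 0 ≤ l_f ≤ n_f−1 = 2, the allowed l_f values are {0, 2}.
For l_f = 0: m_f ∈ {m_i−1, m_i, m_i+1} ∩ [−0, 0] = {0} → 1 state.
For l_f = 2: m_f ∈ {m_i−1, m_i, m_i+1} ∩ [−2, 2] = {-1, 0, 1} → 3 states.
Total: 4.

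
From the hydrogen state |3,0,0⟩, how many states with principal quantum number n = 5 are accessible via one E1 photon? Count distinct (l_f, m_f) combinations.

3

E1 requires Δl = ±1, so l_f ∈ {-1, 1}; with 0 ≤ l_f ≤ n_f−1 = 4, the allowed l_f values are {1}.
For l_f = 1: m_f ∈ {m_i−1, m_i, m_i+1} ∩ [−1, 1] = {-1, 0, 1} → 3 states.
Total: 3.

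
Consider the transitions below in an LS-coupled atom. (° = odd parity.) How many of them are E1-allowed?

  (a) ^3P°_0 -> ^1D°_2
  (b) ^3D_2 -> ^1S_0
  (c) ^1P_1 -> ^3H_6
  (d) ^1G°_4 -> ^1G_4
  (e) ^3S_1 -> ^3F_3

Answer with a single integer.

1

(a) forbidden (parity, ΔS, ΔJ fail)
(b) forbidden (parity, ΔS, ΔL, ΔJ fail)
(c) forbidden (parity, ΔS, ΔL, ΔJ fail)
(d) allowed
(e) forbidden (parity, ΔL, ΔJ fail)
Total allowed: 1 of 5.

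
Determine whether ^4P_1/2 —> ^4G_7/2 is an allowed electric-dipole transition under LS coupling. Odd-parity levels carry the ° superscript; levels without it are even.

forbidden

Parity must change: even → even — fails.
ΔS = 0: S: 3/2 → 3/2 — passes.
ΔL = 0, ±1 (not L=0↔0): L: 1 → 4, ΔL = +3 — fails.
ΔJ = 0, ±1 (not J=0↔0): J: 1/2 → 7/2, ΔJ = +3 — fails.
Rule(s) violated: parity, ΔL, ΔJ.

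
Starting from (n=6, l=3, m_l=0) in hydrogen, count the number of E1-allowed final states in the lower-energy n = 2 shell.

E1 requires l_f ∈ {2, 4}, but neither lies in [0, 1], so no final state is reachable.
Total: 0.

0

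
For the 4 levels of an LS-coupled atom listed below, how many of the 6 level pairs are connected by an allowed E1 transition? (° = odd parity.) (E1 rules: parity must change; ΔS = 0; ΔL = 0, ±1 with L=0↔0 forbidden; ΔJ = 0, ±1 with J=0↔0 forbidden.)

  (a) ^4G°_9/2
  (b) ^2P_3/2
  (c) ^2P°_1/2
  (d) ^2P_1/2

2

(a)–(b): forbidden (ΔS, ΔL, ΔJ).
(a)–(c): forbidden (parity, ΔS, ΔL, ΔJ).
(a)–(d): forbidden (ΔS, ΔL, ΔJ).
(b)–(c): allowed.
(b)–(d): forbidden (parity).
(c)–(d): allowed.
Allowed pairs: 2 of 6.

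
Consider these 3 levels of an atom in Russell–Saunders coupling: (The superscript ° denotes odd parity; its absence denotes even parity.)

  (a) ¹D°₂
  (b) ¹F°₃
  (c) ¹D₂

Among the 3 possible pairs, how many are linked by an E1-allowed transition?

2

(a)–(b): forbidden (parity).
(a)–(c): allowed.
(b)–(c): allowed.
Allowed pairs: 2 of 3.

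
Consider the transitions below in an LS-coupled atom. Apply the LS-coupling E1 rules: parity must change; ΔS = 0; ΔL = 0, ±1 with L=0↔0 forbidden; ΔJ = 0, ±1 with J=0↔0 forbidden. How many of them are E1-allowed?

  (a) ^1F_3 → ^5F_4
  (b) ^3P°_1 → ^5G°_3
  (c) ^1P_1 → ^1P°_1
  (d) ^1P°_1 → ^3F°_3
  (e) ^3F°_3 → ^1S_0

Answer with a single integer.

1

(a) forbidden (parity, ΔS fail)
(b) forbidden (parity, ΔS, ΔL, ΔJ fail)
(c) allowed
(d) forbidden (parity, ΔS, ΔL, ΔJ fail)
(e) forbidden (ΔS, ΔL, ΔJ fail)
Total allowed: 1 of 5.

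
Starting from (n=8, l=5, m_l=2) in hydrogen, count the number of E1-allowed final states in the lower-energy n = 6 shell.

E1 requires Δl = ±1, so l_f ∈ {4, 6}; with 0 ≤ l_f ≤ n_f−1 = 5, the allowed l_f values are {4}.
For l_f = 4: m_f ∈ {m_i−1, m_i, m_i+1} ∩ [−4, 4] = {1, 2, 3} → 3 states.
Total: 3.

3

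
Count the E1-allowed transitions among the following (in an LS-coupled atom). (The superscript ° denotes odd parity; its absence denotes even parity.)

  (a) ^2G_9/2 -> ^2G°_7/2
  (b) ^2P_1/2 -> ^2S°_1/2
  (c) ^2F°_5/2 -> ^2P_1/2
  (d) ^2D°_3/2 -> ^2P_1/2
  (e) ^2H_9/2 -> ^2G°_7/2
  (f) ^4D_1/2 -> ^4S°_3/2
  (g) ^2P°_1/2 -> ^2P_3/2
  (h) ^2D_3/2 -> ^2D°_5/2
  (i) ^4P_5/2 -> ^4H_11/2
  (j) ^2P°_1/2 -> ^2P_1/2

(a) allowed
(b) allowed
(c) forbidden (ΔL, ΔJ fail)
(d) allowed
(e) allowed
(f) forbidden (ΔL fails)
(g) allowed
(h) allowed
(i) forbidden (parity, ΔL, ΔJ fail)
(j) allowed
Total allowed: 7 of 10.

7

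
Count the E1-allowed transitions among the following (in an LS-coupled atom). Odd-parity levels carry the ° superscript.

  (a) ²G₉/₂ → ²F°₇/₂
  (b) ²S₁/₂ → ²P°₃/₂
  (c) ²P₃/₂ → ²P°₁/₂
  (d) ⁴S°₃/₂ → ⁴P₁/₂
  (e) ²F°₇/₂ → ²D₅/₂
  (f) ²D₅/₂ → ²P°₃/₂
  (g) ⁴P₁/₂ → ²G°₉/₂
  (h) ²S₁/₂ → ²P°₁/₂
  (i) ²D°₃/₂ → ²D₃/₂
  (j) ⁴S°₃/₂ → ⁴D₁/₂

8

(a) allowed
(b) allowed
(c) allowed
(d) allowed
(e) allowed
(f) allowed
(g) forbidden (ΔS, ΔL, ΔJ fail)
(h) allowed
(i) allowed
(j) forbidden (ΔL fails)
Total allowed: 8 of 10.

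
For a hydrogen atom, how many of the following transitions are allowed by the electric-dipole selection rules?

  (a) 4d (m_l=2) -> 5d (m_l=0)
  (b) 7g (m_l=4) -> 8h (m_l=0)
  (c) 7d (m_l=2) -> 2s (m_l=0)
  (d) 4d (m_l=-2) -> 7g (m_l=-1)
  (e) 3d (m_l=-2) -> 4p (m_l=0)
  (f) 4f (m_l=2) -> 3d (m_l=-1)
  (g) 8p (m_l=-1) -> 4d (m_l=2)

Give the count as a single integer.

(a) forbidden — Δl = +0 (E1 requires Δl = ±1); Δm_l = -2 (E1 requires Δm_l = 0, ±1)
(b) forbidden — Δm_l = -4 (E1 requires Δm_l = 0, ±1)
(c) forbidden — Δl = -2 (E1 requires Δl = ±1); Δm_l = -2 (E1 requires Δm_l = 0, ±1)
(d) forbidden — Δl = +2 (E1 requires Δl = ±1)
(e) forbidden — Δm_l = +2 (E1 requires Δm_l = 0, ±1)
(f) forbidden — Δm_l = -3 (E1 requires Δm_l = 0, ±1)
(g) forbidden — Δm_l = +3 (E1 requires Δm_l = 0, ±1)
Total allowed: 0 of 7.

0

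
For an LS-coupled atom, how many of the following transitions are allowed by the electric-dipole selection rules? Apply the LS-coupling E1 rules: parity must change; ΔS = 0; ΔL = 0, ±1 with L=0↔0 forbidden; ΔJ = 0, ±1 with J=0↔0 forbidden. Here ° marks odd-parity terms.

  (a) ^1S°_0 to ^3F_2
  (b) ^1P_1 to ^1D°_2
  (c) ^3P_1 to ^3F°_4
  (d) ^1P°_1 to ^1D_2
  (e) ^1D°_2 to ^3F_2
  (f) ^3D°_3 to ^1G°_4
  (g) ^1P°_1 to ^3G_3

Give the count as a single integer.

(a) forbidden (ΔS, ΔL, ΔJ fail)
(b) allowed
(c) forbidden (ΔL, ΔJ fail)
(d) allowed
(e) forbidden (ΔS fails)
(f) forbidden (parity, ΔS, ΔL fail)
(g) forbidden (ΔS, ΔL, ΔJ fail)
Total allowed: 2 of 7.

2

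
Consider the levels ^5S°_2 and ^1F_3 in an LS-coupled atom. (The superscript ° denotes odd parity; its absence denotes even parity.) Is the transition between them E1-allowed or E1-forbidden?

Reading off the term symbols: S 2→0, L 0→3, J 2→3, parity odd→even.
Parity must change: odd → even — passes.
ΔS = 0: S: 2 → 0 — fails.
ΔL = 0, ±1 (not L=0↔0): L: 0 → 3, ΔL = +3 — fails.
ΔJ = 0, ±1 (not J=0↔0): J: 2 → 3, ΔJ = +1 — passes.
Rule(s) violated: ΔS, ΔL.

forbidden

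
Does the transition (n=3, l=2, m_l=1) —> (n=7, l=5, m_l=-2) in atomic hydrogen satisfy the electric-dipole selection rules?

forbidden

l: 2 → 5 (Δl = +3). Δl = ±1 fails.
m_l: 1 → -2 (Δm_l = -3). |Δm_l| ≤ 1 fails.
The transition is electric-dipole forbidden.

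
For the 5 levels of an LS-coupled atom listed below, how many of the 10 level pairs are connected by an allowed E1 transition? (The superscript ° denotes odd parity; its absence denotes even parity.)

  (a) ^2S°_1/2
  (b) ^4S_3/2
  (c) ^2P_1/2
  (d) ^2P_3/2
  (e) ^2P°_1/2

(a)–(b): forbidden (ΔS, ΔL).
(a)–(c): allowed.
(a)–(d): allowed.
(a)–(e): forbidden (parity).
(b)–(c): forbidden (parity, ΔS).
(b)–(d): forbidden (parity, ΔS).
(b)–(e): forbidden (ΔS).
(c)–(d): forbidden (parity).
(c)–(e): allowed.
(d)–(e): allowed.
Allowed pairs: 4 of 10.

4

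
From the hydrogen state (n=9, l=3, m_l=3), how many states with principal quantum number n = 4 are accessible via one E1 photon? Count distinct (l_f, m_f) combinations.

1

E1 requires Δl = ±1, so l_f ∈ {2, 4}; with 0 ≤ l_f ≤ n_f−1 = 3, the allowed l_f values are {2}.
For l_f = 2: m_f ∈ {m_i−1, m_i, m_i+1} ∩ [−2, 2] = {2} → 1 state.
Total: 1.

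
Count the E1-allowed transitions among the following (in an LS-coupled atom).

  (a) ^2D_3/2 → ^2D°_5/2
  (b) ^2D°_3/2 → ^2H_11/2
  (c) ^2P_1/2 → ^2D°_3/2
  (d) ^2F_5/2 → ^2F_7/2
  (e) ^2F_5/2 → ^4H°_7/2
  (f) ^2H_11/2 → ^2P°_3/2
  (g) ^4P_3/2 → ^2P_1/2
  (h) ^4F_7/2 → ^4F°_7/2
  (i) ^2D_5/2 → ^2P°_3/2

(a) allowed
(b) forbidden (ΔL, ΔJ fail)
(c) allowed
(d) forbidden (parity fails)
(e) forbidden (ΔS, ΔL fail)
(f) forbidden (ΔL, ΔJ fail)
(g) forbidden (parity, ΔS fail)
(h) allowed
(i) allowed
Total allowed: 4 of 9.

4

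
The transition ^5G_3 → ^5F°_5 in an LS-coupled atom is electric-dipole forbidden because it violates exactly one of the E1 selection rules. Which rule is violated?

Parity must change: even → odd — ✓.
ΔS = 0: S: 2 → 2 — ✓.
ΔL = 0, ±1 (not L=0↔0): L: 4 → 3, ΔL = -1 — ✓.
ΔJ = 0, ±1 (not J=0↔0): J: 3 → 5, ΔJ = +2 — ✗.

the ΔJ = 0, ±1 rule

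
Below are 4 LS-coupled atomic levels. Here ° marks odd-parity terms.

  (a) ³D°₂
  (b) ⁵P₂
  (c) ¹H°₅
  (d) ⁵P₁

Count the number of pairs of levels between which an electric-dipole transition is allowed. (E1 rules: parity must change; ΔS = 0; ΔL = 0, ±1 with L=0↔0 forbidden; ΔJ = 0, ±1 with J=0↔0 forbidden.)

(a)–(b): forbidden (ΔS).
(a)–(c): forbidden (parity, ΔS, ΔL, ΔJ).
(a)–(d): forbidden (ΔS).
(b)–(c): forbidden (ΔS, ΔL, ΔJ).
(b)–(d): forbidden (parity).
(c)–(d): forbidden (ΔS, ΔL, ΔJ).
Allowed pairs: 0 of 6.

0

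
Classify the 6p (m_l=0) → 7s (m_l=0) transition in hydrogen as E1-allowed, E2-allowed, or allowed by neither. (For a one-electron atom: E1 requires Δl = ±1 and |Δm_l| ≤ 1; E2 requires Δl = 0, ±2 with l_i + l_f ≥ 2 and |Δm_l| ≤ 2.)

Δl = 0 − 1 = -1; l_i + l_f = 1.
Δm_l = +0.
E1 (Δl = ±1, |Δm_l| ≤ 1): satisfied.
E2 (Δl = 0,±2, l_i+l_f ≥ 2, |Δm_l| ≤ 2): not satisfied.

E1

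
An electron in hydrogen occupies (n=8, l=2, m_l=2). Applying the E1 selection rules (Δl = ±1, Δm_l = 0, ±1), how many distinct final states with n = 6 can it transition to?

E1 requires Δl = ±1, so l_f ∈ {1, 3}; with 0 ≤ l_f ≤ n_f−1 = 5, the allowed l_f values are {1, 3}.
For l_f = 1: m_f ∈ {m_i−1, m_i, m_i+1} ∩ [−1, 1] = {1} → 1 state.
For l_f = 3: m_f ∈ {m_i−1, m_i, m_i+1} ∩ [−3, 3] = {1, 2, 3} → 3 states.
Total: 4.

4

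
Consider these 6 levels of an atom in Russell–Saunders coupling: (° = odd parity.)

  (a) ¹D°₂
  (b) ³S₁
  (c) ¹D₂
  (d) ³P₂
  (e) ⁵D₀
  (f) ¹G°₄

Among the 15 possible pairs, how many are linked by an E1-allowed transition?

(a)–(b): forbidden (ΔS, ΔL).
(a)–(c): allowed.
(a)–(d): forbidden (ΔS).
(a)–(e): forbidden (ΔS, ΔJ).
(a)–(f): forbidden (parity, ΔL, ΔJ).
(b)–(c): forbidden (parity, ΔS, ΔL).
(b)–(d): forbidden (parity).
(b)–(e): forbidden (parity, ΔS, ΔL).
(b)–(f): forbidden (ΔS, ΔL, ΔJ).
(c)–(d): forbidden (parity, ΔS).
(c)–(e): forbidden (parity, ΔS, ΔJ).
(c)–(f): forbidden (ΔL, ΔJ).
(d)–(e): forbidden (parity, ΔS, ΔJ).
(d)–(f): forbidden (ΔS, ΔL, ΔJ).
(e)–(f): forbidden (ΔS, ΔL, ΔJ).
Allowed pairs: 1 of 15.

1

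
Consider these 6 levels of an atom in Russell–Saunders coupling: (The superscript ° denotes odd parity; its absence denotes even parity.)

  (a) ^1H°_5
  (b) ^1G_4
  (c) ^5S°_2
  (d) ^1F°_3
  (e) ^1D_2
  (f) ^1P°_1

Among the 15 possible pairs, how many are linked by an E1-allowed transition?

(a)–(b): allowed.
(a)–(c): forbidden (parity, ΔS, ΔL, ΔJ).
(a)–(d): forbidden (parity, ΔL, ΔJ).
(a)–(e): forbidden (ΔL, ΔJ).
(a)–(f): forbidden (parity, ΔL, ΔJ).
(b)–(c): forbidden (ΔS, ΔL, ΔJ).
(b)–(d): allowed.
(b)–(e): forbidden (parity, ΔL, ΔJ).
(b)–(f): forbidden (ΔL, ΔJ).
(c)–(d): forbidden (parity, ΔS, ΔL).
(c)–(e): forbidden (ΔS, ΔL).
(c)–(f): forbidden (parity, ΔS).
(d)–(e): allowed.
(d)–(f): forbidden (parity, ΔL, ΔJ).
(e)–(f): allowed.
Allowed pairs: 4 of 15.

4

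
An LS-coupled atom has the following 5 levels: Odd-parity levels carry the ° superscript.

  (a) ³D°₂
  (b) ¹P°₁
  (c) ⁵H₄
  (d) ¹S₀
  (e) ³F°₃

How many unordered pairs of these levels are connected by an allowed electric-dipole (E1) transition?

(a)–(b): forbidden (parity, ΔS).
(a)–(c): forbidden (ΔS, ΔL, ΔJ).
(a)–(d): forbidden (ΔS, ΔL, ΔJ).
(a)–(e): forbidden (parity).
(b)–(c): forbidden (ΔS, ΔL, ΔJ).
(b)–(d): allowed.
(b)–(e): forbidden (parity, ΔS, ΔL, ΔJ).
(c)–(d): forbidden (parity, ΔS, ΔL, ΔJ).
(c)–(e): forbidden (ΔS, ΔL).
(d)–(e): forbidden (ΔS, ΔL, ΔJ).
Allowed pairs: 1 of 10.

1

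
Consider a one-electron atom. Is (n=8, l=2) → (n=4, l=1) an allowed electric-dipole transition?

Δl = 1 − 2 = -1; the E1 rule Δl = ±1 is passes.
All E1 selection rules are satisfied.

allowed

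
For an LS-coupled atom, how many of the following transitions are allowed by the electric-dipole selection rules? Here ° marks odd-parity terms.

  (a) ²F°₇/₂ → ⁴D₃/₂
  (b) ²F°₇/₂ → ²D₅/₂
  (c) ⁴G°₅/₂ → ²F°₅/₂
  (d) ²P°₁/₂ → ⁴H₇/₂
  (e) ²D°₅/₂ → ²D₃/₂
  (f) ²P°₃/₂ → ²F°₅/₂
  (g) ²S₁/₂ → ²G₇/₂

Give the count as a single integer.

2

(a) forbidden (ΔS, ΔJ fail)
(b) allowed
(c) forbidden (parity, ΔS fail)
(d) forbidden (ΔS, ΔL, ΔJ fail)
(e) allowed
(f) forbidden (parity, ΔL fail)
(g) forbidden (parity, ΔL, ΔJ fail)
Total allowed: 2 of 7.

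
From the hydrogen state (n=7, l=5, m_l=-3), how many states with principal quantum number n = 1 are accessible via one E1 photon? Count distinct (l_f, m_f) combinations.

E1 requires l_f ∈ {4, 6}, but neither lies in [0, 0], so no final state is reachable.
Total: 0.

0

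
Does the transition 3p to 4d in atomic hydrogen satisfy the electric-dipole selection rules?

l: 1 → 2 (Δl = +1). Δl = ±1 ok.
All E1 selection rules are satisfied.

allowed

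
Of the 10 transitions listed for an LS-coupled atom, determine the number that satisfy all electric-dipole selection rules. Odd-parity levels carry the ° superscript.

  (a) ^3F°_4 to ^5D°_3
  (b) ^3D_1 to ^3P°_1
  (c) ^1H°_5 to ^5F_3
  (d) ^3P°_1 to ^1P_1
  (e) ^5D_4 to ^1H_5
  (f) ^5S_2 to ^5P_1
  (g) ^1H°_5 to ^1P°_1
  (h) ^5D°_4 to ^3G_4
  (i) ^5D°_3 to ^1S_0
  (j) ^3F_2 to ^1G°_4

1

(a) forbidden (parity, ΔS fail)
(b) allowed
(c) forbidden (ΔS, ΔL, ΔJ fail)
(d) forbidden (ΔS fails)
(e) forbidden (parity, ΔS, ΔL fail)
(f) forbidden (parity fails)
(g) forbidden (parity, ΔL, ΔJ fail)
(h) forbidden (ΔS, ΔL fail)
(i) forbidden (ΔS, ΔL, ΔJ fail)
(j) forbidden (ΔS, ΔJ fail)
Total allowed: 1 of 10.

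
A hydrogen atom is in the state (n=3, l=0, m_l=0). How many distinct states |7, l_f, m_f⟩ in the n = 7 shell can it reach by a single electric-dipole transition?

E1 requires Δl = ±1, so l_f ∈ {-1, 1}; with 0 ≤ l_f ≤ n_f−1 = 6, the allowed l_f values are {1}.
For l_f = 1: m_f ∈ {m_i−1, m_i, m_i+1} ∩ [−1, 1] = {-1, 0, 1} → 3 states.
Total: 3.

3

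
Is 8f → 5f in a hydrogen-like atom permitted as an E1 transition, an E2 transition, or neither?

E2

Δl = 3 − 3 = +0; l_i + l_f = 6.
E1 (Δl = ±1): not satisfied.
E2 (Δl = 0,±2, l_i+l_f ≥ 2): satisfied.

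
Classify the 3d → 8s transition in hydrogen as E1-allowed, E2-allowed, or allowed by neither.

Δl = 0 − 2 = -2; l_i + l_f = 2.
E1 (Δl = ±1): not satisfied.
E2 (Δl = 0,±2, l_i+l_f ≥ 2): satisfied.

E2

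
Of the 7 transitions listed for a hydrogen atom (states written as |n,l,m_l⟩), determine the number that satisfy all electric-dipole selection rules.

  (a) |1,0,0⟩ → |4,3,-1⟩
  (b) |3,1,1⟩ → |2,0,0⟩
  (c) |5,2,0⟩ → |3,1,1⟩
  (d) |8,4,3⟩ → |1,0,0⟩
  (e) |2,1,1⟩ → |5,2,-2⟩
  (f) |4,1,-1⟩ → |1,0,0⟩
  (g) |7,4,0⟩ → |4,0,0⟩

3

(a) forbidden — Δl = +3 (E1 requires Δl = ±1)
(b) allowed
(c) allowed
(d) forbidden — Δl = -4 (E1 requires Δl = ±1); Δm_l = -3 (E1 requires Δm_l = 0, ±1)
(e) forbidden — Δm_l = -3 (E1 requires Δm_l = 0, ±1)
(f) allowed
(g) forbidden — Δl = -4 (E1 requires Δl = ±1)
Total allowed: 3 of 7.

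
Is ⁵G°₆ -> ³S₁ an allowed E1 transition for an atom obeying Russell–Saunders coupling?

forbidden

Reading off the term symbols: S 2→1, L 4→0, J 6→1, parity odd→even.
Parity must change: odd → even — ok.
ΔS = 0: S: 2 → 1 — fails.
ΔL = 0, ±1 (not L=0↔0): L: 4 → 0, ΔL = -4 — fails.
ΔJ = 0, ±1 (not J=0↔0): J: 6 → 1, ΔJ = -5 — fails.
Rule(s) violated: ΔS, ΔL, ΔJ.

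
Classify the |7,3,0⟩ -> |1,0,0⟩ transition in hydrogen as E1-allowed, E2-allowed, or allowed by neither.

neither

Δl = 0 − 3 = -3; l_i + l_f = 3.
Δm_l = +0.
E1 (Δl = ±1, |Δm_l| ≤ 1): not satisfied.
E2 (Δl = 0,±2, l_i+l_f ≥ 2, |Δm_l| ≤ 2): not satisfied.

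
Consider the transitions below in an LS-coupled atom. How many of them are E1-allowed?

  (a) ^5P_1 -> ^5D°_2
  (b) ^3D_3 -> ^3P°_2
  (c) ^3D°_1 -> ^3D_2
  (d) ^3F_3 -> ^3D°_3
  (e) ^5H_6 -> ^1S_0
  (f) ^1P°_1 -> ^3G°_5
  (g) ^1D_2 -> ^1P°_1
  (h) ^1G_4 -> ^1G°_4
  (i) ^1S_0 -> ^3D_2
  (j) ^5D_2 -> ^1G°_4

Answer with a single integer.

(a) allowed
(b) allowed
(c) allowed
(d) allowed
(e) forbidden (parity, ΔS, ΔL, ΔJ fail)
(f) forbidden (parity, ΔS, ΔL, ΔJ fail)
(g) allowed
(h) allowed
(i) forbidden (parity, ΔS, ΔL, ΔJ fail)
(j) forbidden (ΔS, ΔL, ΔJ fail)
Total allowed: 6 of 10.

6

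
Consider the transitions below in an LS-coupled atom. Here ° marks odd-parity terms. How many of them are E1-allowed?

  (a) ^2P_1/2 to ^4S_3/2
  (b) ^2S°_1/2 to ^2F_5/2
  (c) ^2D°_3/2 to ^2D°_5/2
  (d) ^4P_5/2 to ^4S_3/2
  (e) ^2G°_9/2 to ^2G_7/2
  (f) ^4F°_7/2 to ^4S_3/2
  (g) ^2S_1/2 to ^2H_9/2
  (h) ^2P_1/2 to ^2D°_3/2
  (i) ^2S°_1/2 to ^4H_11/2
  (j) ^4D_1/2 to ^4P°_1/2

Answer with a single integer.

3

(a) forbidden (parity, ΔS fail)
(b) forbidden (ΔL, ΔJ fail)
(c) forbidden (parity fails)
(d) forbidden (parity fails)
(e) allowed
(f) forbidden (ΔL, ΔJ fail)
(g) forbidden (parity, ΔL, ΔJ fail)
(h) allowed
(i) forbidden (ΔS, ΔL, ΔJ fail)
(j) allowed
Total allowed: 3 of 10.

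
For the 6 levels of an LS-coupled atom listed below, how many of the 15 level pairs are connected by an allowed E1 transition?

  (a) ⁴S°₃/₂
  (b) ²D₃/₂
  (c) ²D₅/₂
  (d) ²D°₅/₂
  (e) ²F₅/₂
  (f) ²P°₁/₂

(a)–(b): forbidden (ΔS, ΔL).
(a)–(c): forbidden (ΔS, ΔL).
(a)–(d): forbidden (parity, ΔS, ΔL).
(a)–(e): forbidden (ΔS, ΔL).
(a)–(f): forbidden (parity, ΔS).
(b)–(c): forbidden (parity).
(b)–(d): allowed.
(b)–(e): forbidden (parity).
(b)–(f): allowed.
(c)–(d): allowed.
(c)–(e): forbidden (parity).
(c)–(f): forbidden (ΔJ).
(d)–(e): allowed.
(d)–(f): forbidden (parity, ΔJ).
(e)–(f): forbidden (ΔL, ΔJ).
Allowed pairs: 4 of 15.

4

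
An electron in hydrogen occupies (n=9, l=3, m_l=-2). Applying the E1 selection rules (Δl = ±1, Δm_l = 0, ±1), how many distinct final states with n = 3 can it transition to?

2

E1 requires Δl = ±1, so l_f ∈ {2, 4}; with 0 ≤ l_f ≤ n_f−1 = 2, the allowed l_f values are {2}.
For l_f = 2: m_f ∈ {m_i−1, m_i, m_i+1} ∩ [−2, 2] = {-2, -1} → 2 states.
Total: 2.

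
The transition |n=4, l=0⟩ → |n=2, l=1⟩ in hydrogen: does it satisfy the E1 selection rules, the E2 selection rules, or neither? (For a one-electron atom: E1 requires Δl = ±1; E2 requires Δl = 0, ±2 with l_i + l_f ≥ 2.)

Δl = 1 − 0 = +1; l_i + l_f = 1.
E1 (Δl = ±1): satisfied.
E2 (Δl = 0,±2, l_i+l_f ≥ 2): not satisfied.

E1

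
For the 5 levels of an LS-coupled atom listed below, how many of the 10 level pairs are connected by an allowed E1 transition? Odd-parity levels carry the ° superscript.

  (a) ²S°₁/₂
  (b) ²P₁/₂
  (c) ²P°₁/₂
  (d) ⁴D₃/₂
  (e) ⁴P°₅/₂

3

(a)–(b): allowed.
(a)–(c): forbidden (parity).
(a)–(d): forbidden (ΔS, ΔL).
(a)–(e): forbidden (parity, ΔS, ΔJ).
(b)–(c): allowed.
(b)–(d): forbidden (parity, ΔS).
(b)–(e): forbidden (ΔS, ΔJ).
(c)–(d): forbidden (ΔS).
(c)–(e): forbidden (parity, ΔS, ΔJ).
(d)–(e): allowed.
Allowed pairs: 3 of 10.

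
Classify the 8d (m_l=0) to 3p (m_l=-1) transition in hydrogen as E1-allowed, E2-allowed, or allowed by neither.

Δl = 1 − 2 = -1; l_i + l_f = 3.
Δm_l = -1.
E1 (Δl = ±1, |Δm_l| ≤ 1): satisfied.
E2 (Δl = 0,±2, l_i+l_f ≥ 2, |Δm_l| ≤ 2): not satisfied.

E1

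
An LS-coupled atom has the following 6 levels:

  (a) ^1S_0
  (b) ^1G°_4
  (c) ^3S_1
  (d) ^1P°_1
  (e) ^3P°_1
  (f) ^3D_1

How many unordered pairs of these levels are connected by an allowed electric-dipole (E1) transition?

3

(a)–(b): forbidden (ΔL, ΔJ).
(a)–(c): forbidden (parity, ΔS, ΔL).
(a)–(d): allowed.
(a)–(e): forbidden (ΔS).
(a)–(f): forbidden (parity, ΔS, ΔL).
(b)–(c): forbidden (ΔS, ΔL, ΔJ).
(b)–(d): forbidden (parity, ΔL, ΔJ).
(b)–(e): forbidden (parity, ΔS, ΔL, ΔJ).
(b)–(f): forbidden (ΔS, ΔL, ΔJ).
(c)–(d): forbidden (ΔS).
(c)–(e): allowed.
(c)–(f): forbidden (parity, ΔL).
(d)–(e): forbidden (parity, ΔS).
(d)–(f): forbidden (ΔS).
(e)–(f): allowed.
Allowed pairs: 3 of 15.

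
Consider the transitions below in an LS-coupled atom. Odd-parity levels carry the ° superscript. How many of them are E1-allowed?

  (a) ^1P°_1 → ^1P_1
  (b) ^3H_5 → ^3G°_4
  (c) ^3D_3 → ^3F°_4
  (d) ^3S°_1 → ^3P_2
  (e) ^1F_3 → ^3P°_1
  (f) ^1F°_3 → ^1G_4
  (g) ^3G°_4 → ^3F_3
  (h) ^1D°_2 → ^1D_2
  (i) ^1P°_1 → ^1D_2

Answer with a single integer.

8

(a) allowed
(b) allowed
(c) allowed
(d) allowed
(e) forbidden (ΔS, ΔL, ΔJ fail)
(f) allowed
(g) allowed
(h) allowed
(i) allowed
Total allowed: 8 of 9.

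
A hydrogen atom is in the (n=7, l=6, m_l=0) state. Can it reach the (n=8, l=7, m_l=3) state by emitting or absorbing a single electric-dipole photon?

l: 6 → 7 (Δl = +1). Δl = ±1 satisfied.
Δm_l = 3 − (0) = +3. E1 requires Δm_l = 0, ±1: violated.
The transition is electric-dipole forbidden.

forbidden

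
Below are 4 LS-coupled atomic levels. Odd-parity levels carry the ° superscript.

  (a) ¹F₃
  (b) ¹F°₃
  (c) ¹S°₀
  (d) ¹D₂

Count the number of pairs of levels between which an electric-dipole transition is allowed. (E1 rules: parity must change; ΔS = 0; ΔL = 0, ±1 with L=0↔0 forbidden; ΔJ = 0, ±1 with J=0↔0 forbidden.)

(a)–(b): allowed.
(a)–(c): forbidden (ΔL, ΔJ).
(a)–(d): forbidden (parity).
(b)–(c): forbidden (parity, ΔL, ΔJ).
(b)–(d): allowed.
(c)–(d): forbidden (ΔL, ΔJ).
Allowed pairs: 2 of 6.

2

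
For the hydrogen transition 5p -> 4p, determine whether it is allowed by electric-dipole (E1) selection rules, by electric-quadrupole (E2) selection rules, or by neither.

Δl = 1 − 1 = +0; l_i + l_f = 2.
E1 (Δl = ±1): not satisfied.
E2 (Δl = 0,±2, l_i+l_f ≥ 2): satisfied.

E2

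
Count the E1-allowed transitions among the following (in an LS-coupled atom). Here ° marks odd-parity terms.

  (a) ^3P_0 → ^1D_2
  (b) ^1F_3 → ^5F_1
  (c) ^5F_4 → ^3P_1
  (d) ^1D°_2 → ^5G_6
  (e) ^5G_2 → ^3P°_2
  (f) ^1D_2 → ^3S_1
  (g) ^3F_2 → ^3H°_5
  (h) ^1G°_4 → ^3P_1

(a) forbidden (parity, ΔS, ΔJ fail)
(b) forbidden (parity, ΔS, ΔJ fail)
(c) forbidden (parity, ΔS, ΔL, ΔJ fail)
(d) forbidden (ΔS, ΔL, ΔJ fail)
(e) forbidden (ΔS, ΔL fail)
(f) forbidden (parity, ΔS, ΔL fail)
(g) forbidden (ΔL, ΔJ fail)
(h) forbidden (ΔS, ΔL, ΔJ fail)
Total allowed: 0 of 8.

0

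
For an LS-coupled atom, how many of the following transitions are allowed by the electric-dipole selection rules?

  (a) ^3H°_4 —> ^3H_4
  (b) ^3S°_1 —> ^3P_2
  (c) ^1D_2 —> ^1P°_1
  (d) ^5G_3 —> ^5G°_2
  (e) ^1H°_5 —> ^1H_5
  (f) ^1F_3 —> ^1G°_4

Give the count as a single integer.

(a) allowed
(b) allowed
(c) allowed
(d) allowed
(e) allowed
(f) allowed
Total allowed: 6 of 6.

6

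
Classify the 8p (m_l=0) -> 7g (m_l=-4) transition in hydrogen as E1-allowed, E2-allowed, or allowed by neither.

Δl = 4 − 1 = +3; l_i + l_f = 5.
Δm_l = -4.
E1 (Δl = ±1, |Δm_l| ≤ 1): not satisfied.
E2 (Δl = 0,±2, l_i+l_f ≥ 2, |Δm_l| ≤ 2): not satisfied.

neither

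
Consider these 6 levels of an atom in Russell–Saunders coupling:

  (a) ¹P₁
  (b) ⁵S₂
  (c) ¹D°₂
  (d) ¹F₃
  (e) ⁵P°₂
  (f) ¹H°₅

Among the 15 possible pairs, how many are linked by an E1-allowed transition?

(a)–(b): forbidden (parity, ΔS).
(a)–(c): allowed.
(a)–(d): forbidden (parity, ΔL, ΔJ).
(a)–(e): forbidden (ΔS).
(a)–(f): forbidden (ΔL, ΔJ).
(b)–(c): forbidden (ΔS, ΔL).
(b)–(d): forbidden (parity, ΔS, ΔL).
(b)–(e): allowed.
(b)–(f): forbidden (ΔS, ΔL, ΔJ).
(c)–(d): allowed.
(c)–(e): forbidden (parity, ΔS).
(c)–(f): forbidden (parity, ΔL, ΔJ).
(d)–(e): forbidden (ΔS, ΔL).
(d)–(f): forbidden (ΔL, ΔJ).
(e)–(f): forbidden (parity, ΔS, ΔL, ΔJ).
Allowed pairs: 3 of 15.

3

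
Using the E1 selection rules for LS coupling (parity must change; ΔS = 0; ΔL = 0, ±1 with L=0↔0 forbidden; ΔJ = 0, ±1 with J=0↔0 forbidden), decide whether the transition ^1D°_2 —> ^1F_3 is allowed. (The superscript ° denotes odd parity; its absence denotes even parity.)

allowed

Parity must change: odd → even — satisfied.
ΔS = 0: S: 0 → 0 — satisfied.
ΔL = 0, ±1 (not L=0↔0): L: 2 → 3, ΔL = +1 — satisfied.
ΔJ = 0, ±1 (not J=0↔0): J: 2 → 3, ΔJ = +1 — satisfied.
All four E1 rules are satisfied.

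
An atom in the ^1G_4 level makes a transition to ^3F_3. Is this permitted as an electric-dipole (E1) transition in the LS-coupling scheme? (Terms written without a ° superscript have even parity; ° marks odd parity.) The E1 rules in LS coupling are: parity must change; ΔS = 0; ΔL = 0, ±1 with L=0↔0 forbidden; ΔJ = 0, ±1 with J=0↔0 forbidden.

Reading off the term symbols: S 0→1, L 4→3, J 4→3, parity even→even.
Parity must change: even → even — violated.
ΔS = 0: S: 0 → 1 — violated.
ΔL = 0, ±1 (not L=0↔0): L: 4 → 3, ΔL = -1 — satisfied.
ΔJ = 0, ±1 (not J=0↔0): J: 4 → 3, ΔJ = -1 — satisfied.
Rule(s) violated: parity, ΔS.

forbidden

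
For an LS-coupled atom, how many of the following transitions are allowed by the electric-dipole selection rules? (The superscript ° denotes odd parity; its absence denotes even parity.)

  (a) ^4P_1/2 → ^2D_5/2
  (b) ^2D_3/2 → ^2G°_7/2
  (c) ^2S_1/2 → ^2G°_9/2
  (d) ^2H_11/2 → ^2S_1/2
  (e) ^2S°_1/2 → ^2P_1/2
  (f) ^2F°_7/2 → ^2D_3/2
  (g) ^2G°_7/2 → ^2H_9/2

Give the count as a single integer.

2

(a) forbidden (parity, ΔS, ΔJ fail)
(b) forbidden (ΔL, ΔJ fail)
(c) forbidden (ΔL, ΔJ fail)
(d) forbidden (parity, ΔL, ΔJ fail)
(e) allowed
(f) forbidden (ΔJ fails)
(g) allowed
Total allowed: 2 of 7.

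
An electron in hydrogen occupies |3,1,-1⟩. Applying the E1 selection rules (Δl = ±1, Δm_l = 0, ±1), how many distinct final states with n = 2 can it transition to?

E1 requires Δl = ±1, so l_f ∈ {0, 2}; with 0 ≤ l_f ≤ n_f−1 = 1, the allowed l_f values are {0}.
For l_f = 0: m_f ∈ {m_i−1, m_i, m_i+1} ∩ [−0, 0] = {0} → 1 state.
Total: 1.

1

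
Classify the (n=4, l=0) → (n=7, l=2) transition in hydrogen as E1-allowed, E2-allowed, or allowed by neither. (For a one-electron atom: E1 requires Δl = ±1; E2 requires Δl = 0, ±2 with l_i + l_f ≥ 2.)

Δl = 2 − 0 = +2; l_i + l_f = 2.
E1 (Δl = ±1): not satisfied.
E2 (Δl = 0,±2, l_i+l_f ≥ 2): satisfied.

E2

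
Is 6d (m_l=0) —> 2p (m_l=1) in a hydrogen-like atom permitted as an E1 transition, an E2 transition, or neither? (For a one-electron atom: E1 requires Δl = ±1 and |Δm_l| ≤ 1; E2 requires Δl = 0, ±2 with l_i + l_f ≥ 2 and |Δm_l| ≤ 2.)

E1

Δl = 1 − 2 = -1; l_i + l_f = 3.
Δm_l = +1.
E1 (Δl = ±1, |Δm_l| ≤ 1): satisfied.
E2 (Δl = 0,±2, l_i+l_f ≥ 2, |Δm_l| ≤ 2): not satisfied.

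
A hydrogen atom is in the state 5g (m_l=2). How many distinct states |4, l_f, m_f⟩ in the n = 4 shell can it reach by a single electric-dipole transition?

3

E1 requires Δl = ±1, so l_f ∈ {3, 5}; with 0 ≤ l_f ≤ n_f−1 = 3, the allowed l_f values are {3}.
For l_f = 3: m_f ∈ {m_i−1, m_i, m_i+1} ∩ [−3, 3] = {1, 2, 3} → 3 states.
Total: 3.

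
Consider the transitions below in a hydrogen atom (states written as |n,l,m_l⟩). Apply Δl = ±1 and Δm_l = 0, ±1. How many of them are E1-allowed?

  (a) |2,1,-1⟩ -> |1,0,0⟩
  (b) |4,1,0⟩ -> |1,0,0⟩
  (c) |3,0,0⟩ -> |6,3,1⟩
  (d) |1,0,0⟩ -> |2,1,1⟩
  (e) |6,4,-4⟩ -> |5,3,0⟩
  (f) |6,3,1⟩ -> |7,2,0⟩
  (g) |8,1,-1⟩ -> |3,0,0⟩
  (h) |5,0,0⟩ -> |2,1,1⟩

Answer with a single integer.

6

(a) allowed
(b) allowed
(c) forbidden — Δl = +3 (E1 requires Δl = ±1)
(d) allowed
(e) forbidden — Δm_l = +4 (E1 requires Δm_l = 0, ±1)
(f) allowed
(g) allowed
(h) allowed
Total allowed: 6 of 8.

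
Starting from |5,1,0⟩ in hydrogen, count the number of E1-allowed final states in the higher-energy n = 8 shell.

4

E1 requires Δl = ±1, so l_f ∈ {0, 2}; with 0 ≤ l_f ≤ n_f−1 = 7, the allowed l_f values are {0, 2}.
For l_f = 0: m_f ∈ {m_i−1, m_i, m_i+1} ∩ [−0, 0] = {0} → 1 state.
For l_f = 2: m_f ∈ {m_i−1, m_i, m_i+1} ∩ [−2, 2] = {-1, 0, 1} → 3 states.
Total: 4.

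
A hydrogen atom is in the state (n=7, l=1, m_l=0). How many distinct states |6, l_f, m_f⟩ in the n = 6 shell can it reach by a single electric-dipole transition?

E1 requires Δl = ±1, so l_f ∈ {0, 2}; with 0 ≤ l_f ≤ n_f−1 = 5, the allowed l_f values are {0, 2}.
For l_f = 0: m_f ∈ {m_i−1, m_i, m_i+1} ∩ [−0, 0] = {0} → 1 state.
For l_f = 2: m_f ∈ {m_i−1, m_i, m_i+1} ∩ [−2, 2] = {-1, 0, 1} → 3 states.
Total: 4.

4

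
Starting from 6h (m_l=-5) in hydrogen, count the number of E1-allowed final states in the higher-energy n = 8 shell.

E1 requires Δl = ±1, so l_f ∈ {4, 6}; with 0 ≤ l_f ≤ n_f−1 = 7, the allowed l_f values are {4, 6}.
For l_f = 4: m_f ∈ {m_i−1, m_i, m_i+1} ∩ [−4, 4] = {-4} → 1 state.
For l_f = 6: m_f ∈ {m_i−1, m_i, m_i+1} ∩ [−6, 6] = {-6, -5, -4} → 3 states.
Total: 4.

4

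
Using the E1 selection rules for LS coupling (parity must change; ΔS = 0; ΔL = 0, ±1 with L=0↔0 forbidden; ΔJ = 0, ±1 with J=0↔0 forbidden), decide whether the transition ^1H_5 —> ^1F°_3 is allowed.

forbidden

Reading off the term symbols: S 0→0, L 5→3, J 5→3, parity even→odd.
Parity must change: even → odd — passes.
ΔS = 0: S: 0 → 0 — passes.
ΔL = 0, ±1 (not L=0↔0): L: 5 → 3, ΔL = -2 — fails.
ΔJ = 0, ±1 (not J=0↔0): J: 5 → 3, ΔJ = -2 — fails.
Rule(s) violated: ΔL, ΔJ.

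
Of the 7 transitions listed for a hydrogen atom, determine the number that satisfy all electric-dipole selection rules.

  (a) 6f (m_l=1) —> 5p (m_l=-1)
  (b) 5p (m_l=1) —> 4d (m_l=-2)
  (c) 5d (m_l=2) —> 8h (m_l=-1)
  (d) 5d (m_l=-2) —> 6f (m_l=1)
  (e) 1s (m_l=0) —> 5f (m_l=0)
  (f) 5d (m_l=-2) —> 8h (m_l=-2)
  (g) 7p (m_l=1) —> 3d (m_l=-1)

(a) forbidden — Δl = -2 (E1 requires Δl = ±1); Δm_l = -2 (E1 requires Δm_l = 0, ±1)
(b) forbidden — Δm_l = -3 (E1 requires Δm_l = 0, ±1)
(c) forbidden — Δl = +3 (E1 requires Δl = ±1); Δm_l = -3 (E1 requires Δm_l = 0, ±1)
(d) forbidden — Δm_l = +3 (E1 requires Δm_l = 0, ±1)
(e) forbidden — Δl = +3 (E1 requires Δl = ±1)
(f) forbidden — Δl = +3 (E1 requires Δl = ±1)
(g) forbidden — Δm_l = -2 (E1 requires Δm_l = 0, ±1)
Total allowed: 0 of 7.

0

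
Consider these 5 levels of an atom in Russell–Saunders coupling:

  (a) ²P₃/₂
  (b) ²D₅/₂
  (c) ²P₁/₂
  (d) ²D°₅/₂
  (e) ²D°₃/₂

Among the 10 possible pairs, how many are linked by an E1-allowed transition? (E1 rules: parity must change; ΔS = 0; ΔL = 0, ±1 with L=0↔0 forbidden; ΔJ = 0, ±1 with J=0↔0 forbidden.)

5

(a)–(b): forbidden (parity).
(a)–(c): forbidden (parity).
(a)–(d): allowed.
(a)–(e): allowed.
(b)–(c): forbidden (parity, ΔJ).
(b)–(d): allowed.
(b)–(e): allowed.
(c)–(d): forbidden (ΔJ).
(c)–(e): allowed.
(d)–(e): forbidden (parity).
Allowed pairs: 5 of 10.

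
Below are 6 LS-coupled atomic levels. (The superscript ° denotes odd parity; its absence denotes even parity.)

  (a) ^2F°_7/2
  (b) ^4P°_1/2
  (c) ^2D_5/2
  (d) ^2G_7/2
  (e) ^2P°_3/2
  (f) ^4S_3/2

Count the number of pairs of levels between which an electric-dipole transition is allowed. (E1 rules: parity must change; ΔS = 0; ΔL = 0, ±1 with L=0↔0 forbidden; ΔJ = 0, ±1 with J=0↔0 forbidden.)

(a)–(b): forbidden (parity, ΔS, ΔL, ΔJ).
(a)–(c): allowed.
(a)–(d): allowed.
(a)–(e): forbidden (parity, ΔL, ΔJ).
(a)–(f): forbidden (ΔS, ΔL, ΔJ).
(b)–(c): forbidden (ΔS, ΔJ).
(b)–(d): forbidden (ΔS, ΔL, ΔJ).
(b)–(e): forbidden (parity, ΔS).
(b)–(f): allowed.
(c)–(d): forbidden (parity, ΔL).
(c)–(e): allowed.
(c)–(f): forbidden (parity, ΔS, ΔL).
(d)–(e): forbidden (ΔL, ΔJ).
(d)–(f): forbidden (parity, ΔS, ΔL, ΔJ).
(e)–(f): forbidden (ΔS).
Allowed pairs: 4 of 15.

4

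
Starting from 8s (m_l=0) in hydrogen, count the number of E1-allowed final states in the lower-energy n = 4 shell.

E1 requires Δl = ±1, so l_f ∈ {-1, 1}; with 0 ≤ l_f ≤ n_f−1 = 3, the allowed l_f values are {1}.
For l_f = 1: m_f ∈ {m_i−1, m_i, m_i+1} ∩ [−1, 1] = {-1, 0, 1} → 3 states.
Total: 3.

3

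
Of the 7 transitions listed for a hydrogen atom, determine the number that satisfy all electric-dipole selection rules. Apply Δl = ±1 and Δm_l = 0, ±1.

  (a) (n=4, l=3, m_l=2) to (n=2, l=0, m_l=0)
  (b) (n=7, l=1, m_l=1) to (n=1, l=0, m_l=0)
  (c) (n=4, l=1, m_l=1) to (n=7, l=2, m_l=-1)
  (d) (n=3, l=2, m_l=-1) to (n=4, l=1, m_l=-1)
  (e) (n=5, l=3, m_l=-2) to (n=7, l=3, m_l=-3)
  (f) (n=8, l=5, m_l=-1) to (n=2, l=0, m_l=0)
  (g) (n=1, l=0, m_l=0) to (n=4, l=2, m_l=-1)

(a) forbidden — Δl = -3 (E1 requires Δl = ±1); Δm_l = -2 (E1 requires Δm_l = 0, ±1)
(b) allowed
(c) forbidden — Δm_l = -2 (E1 requires Δm_l = 0, ±1)
(d) allowed
(e) forbidden — Δl = +0 (E1 requires Δl = ±1)
(f) forbidden — Δl = -5 (E1 requires Δl = ±1)
(g) forbidden — Δl = +2 (E1 requires Δl = ±1)
Total allowed: 2 of 7.

2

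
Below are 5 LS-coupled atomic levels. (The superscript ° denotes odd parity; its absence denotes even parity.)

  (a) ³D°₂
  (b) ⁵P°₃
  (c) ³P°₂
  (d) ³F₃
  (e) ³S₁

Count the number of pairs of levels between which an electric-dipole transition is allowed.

2

(a)–(b): forbidden (parity, ΔS).
(a)–(c): forbidden (parity).
(a)–(d): allowed.
(a)–(e): forbidden (ΔL).
(b)–(c): forbidden (parity, ΔS).
(b)–(d): forbidden (ΔS, ΔL).
(b)–(e): forbidden (ΔS, ΔJ).
(c)–(d): forbidden (ΔL).
(c)–(e): allowed.
(d)–(e): forbidden (parity, ΔL, ΔJ).
Allowed pairs: 2 of 10.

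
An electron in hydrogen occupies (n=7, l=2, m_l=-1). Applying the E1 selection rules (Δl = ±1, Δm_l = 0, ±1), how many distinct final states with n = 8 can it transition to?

5

E1 requires Δl = ±1, so l_f ∈ {1, 3}; with 0 ≤ l_f ≤ n_f−1 = 7, the allowed l_f values are {1, 3}.
For l_f = 1: m_f ∈ {m_i−1, m_i, m_i+1} ∩ [−1, 1] = {-1, 0} → 2 states.
For l_f = 3: m_f ∈ {m_i−1, m_i, m_i+1} ∩ [−3, 3] = {-2, -1, 0} → 3 states.
Total: 5.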